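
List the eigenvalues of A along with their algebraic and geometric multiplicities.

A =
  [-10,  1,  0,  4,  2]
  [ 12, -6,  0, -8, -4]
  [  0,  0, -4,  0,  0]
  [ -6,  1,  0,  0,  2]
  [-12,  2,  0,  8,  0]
λ = -4: alg = 5, geom = 4

Step 1 — factor the characteristic polynomial to read off the algebraic multiplicities:
  χ_A(x) = (x + 4)^5

Step 2 — compute geometric multiplicities via the rank-nullity identity g(λ) = n − rank(A − λI):
  rank(A − (-4)·I) = 1, so dim ker(A − (-4)·I) = n − 1 = 4

Summary:
  λ = -4: algebraic multiplicity = 5, geometric multiplicity = 4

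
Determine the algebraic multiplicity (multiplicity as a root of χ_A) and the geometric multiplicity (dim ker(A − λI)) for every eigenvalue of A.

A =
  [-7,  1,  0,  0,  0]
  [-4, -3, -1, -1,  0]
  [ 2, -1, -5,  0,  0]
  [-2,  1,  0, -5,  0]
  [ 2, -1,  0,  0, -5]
λ = -5: alg = 5, geom = 3

Step 1 — factor the characteristic polynomial to read off the algebraic multiplicities:
  χ_A(x) = (x + 5)^5

Step 2 — compute geometric multiplicities via the rank-nullity identity g(λ) = n − rank(A − λI):
  rank(A − (-5)·I) = 2, so dim ker(A − (-5)·I) = n − 2 = 3

Summary:
  λ = -5: algebraic multiplicity = 5, geometric multiplicity = 3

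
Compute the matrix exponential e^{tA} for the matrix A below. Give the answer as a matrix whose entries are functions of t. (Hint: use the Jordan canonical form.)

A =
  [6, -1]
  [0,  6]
e^{tA} =
  [exp(6*t), -t*exp(6*t)]
  [0, exp(6*t)]

Strategy: write A = P · J · P⁻¹ where J is a Jordan canonical form, so e^{tA} = P · e^{tJ} · P⁻¹, and e^{tJ} can be computed block-by-block.

A has Jordan form
J =
  [6, 1]
  [0, 6]
(up to reordering of blocks).

Per-block formulas:
  For a 2×2 Jordan block J_2(6): exp(t · J_2(6)) = e^(6t)·(I + t·N), where N is the 2×2 nilpotent shift.

After assembling e^{tJ} and conjugating by P, we get:

e^{tA} =
  [exp(6*t), -t*exp(6*t)]
  [0, exp(6*t)]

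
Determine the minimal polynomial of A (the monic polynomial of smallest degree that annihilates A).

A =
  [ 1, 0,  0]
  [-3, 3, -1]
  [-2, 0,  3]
x^3 - 7*x^2 + 15*x - 9

The characteristic polynomial is χ_A(x) = (x - 3)^2*(x - 1), so the eigenvalues are known. The minimal polynomial is
  m_A(x) = Π_λ (x − λ)^{k_λ}
where k_λ is the size of the *largest* Jordan block for λ (equivalently, the smallest k with (A − λI)^k v = 0 for every generalised eigenvector v of λ).

  λ = 1: largest Jordan block has size 1, contributing (x − 1)
  λ = 3: largest Jordan block has size 2, contributing (x − 3)^2

So m_A(x) = (x - 3)^2*(x - 1) = x^3 - 7*x^2 + 15*x - 9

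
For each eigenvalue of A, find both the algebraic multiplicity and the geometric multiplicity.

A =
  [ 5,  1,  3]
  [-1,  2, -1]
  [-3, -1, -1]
λ = 2: alg = 3, geom = 1

Step 1 — factor the characteristic polynomial to read off the algebraic multiplicities:
  χ_A(x) = (x - 2)^3

Step 2 — compute geometric multiplicities via the rank-nullity identity g(λ) = n − rank(A − λI):
  rank(A − (2)·I) = 2, so dim ker(A − (2)·I) = n − 2 = 1

Summary:
  λ = 2: algebraic multiplicity = 3, geometric multiplicity = 1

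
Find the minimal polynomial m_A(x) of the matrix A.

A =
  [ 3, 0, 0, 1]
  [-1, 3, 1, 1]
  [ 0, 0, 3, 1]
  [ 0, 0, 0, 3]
x^2 - 6*x + 9

The characteristic polynomial is χ_A(x) = (x - 3)^4, so the eigenvalues are known. The minimal polynomial is
  m_A(x) = Π_λ (x − λ)^{k_λ}
where k_λ is the size of the *largest* Jordan block for λ (equivalently, the smallest k with (A − λI)^k v = 0 for every generalised eigenvector v of λ).

  λ = 3: largest Jordan block has size 2, contributing (x − 3)^2

So m_A(x) = (x - 3)^2 = x^2 - 6*x + 9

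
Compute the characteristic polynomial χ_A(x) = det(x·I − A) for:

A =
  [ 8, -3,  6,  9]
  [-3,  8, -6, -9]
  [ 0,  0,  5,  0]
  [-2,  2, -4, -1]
x^4 - 20*x^3 + 150*x^2 - 500*x + 625

Expanding det(x·I − A) (e.g. by cofactor expansion or by noting that A is similar to its Jordan form J, which has the same characteristic polynomial as A) gives
  χ_A(x) = x^4 - 20*x^3 + 150*x^2 - 500*x + 625
which factors as (x - 5)^4. The eigenvalues (with algebraic multiplicities) are λ = 5 with multiplicity 4.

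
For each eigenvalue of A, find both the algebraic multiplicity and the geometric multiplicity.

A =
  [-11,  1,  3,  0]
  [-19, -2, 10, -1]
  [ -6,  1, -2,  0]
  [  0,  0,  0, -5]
λ = -5: alg = 4, geom = 2

Step 1 — factor the characteristic polynomial to read off the algebraic multiplicities:
  χ_A(x) = (x + 5)^4

Step 2 — compute geometric multiplicities via the rank-nullity identity g(λ) = n − rank(A − λI):
  rank(A − (-5)·I) = 2, so dim ker(A − (-5)·I) = n − 2 = 2

Summary:
  λ = -5: algebraic multiplicity = 4, geometric multiplicity = 2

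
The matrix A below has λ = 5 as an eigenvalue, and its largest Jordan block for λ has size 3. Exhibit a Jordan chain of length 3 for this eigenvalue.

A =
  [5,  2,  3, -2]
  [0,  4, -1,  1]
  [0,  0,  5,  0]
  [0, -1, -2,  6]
A Jordan chain for λ = 5 of length 3:
v_1 = (2, -1, 0, -1)ᵀ
v_2 = (3, -1, 0, -2)ᵀ
v_3 = (0, 0, 1, 0)ᵀ

Let N = A − (5)·I. We want v_3 with N^3 v_3 = 0 but N^2 v_3 ≠ 0; then v_{j-1} := N · v_j for j = 3, …, 2.

Pick v_3 = (0, 0, 1, 0)ᵀ.
Then v_2 = N · v_3 = (3, -1, 0, -2)ᵀ.
Then v_1 = N · v_2 = (2, -1, 0, -1)ᵀ.

Sanity check: (A − (5)·I) v_1 = (0, 0, 0, 0)ᵀ = 0. ✓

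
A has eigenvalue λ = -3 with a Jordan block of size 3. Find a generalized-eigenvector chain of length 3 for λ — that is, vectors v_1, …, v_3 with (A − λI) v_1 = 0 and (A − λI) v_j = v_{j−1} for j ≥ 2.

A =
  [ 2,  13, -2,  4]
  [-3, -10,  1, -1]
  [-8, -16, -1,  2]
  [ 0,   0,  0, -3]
A Jordan chain for λ = -3 of length 3:
v_1 = (2, -2, -8, 0)ᵀ
v_2 = (5, -3, -8, 0)ᵀ
v_3 = (1, 0, 0, 0)ᵀ

Let N = A − (-3)·I. We want v_3 with N^3 v_3 = 0 but N^2 v_3 ≠ 0; then v_{j-1} := N · v_j for j = 3, …, 2.

Pick v_3 = (1, 0, 0, 0)ᵀ.
Then v_2 = N · v_3 = (5, -3, -8, 0)ᵀ.
Then v_1 = N · v_2 = (2, -2, -8, 0)ᵀ.

Sanity check: (A − (-3)·I) v_1 = (0, 0, 0, 0)ᵀ = 0. ✓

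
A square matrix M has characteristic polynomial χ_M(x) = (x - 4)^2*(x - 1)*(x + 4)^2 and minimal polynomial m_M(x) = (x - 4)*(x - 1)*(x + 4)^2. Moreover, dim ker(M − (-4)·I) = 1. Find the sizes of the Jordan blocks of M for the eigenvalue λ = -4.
Block sizes for λ = -4: [2]

Step 1 — from the characteristic polynomial, algebraic multiplicity of λ = -4 is 2. From dim ker(M − (-4)·I) = 1, there are exactly 1 Jordan blocks for λ = -4.
Step 2 — from the minimal polynomial, the factor (x + 4)^2 tells us the largest block for λ = -4 has size 2.
Step 3 — with total size 2, 1 blocks, and largest block 2, the block sizes (in nonincreasing order) are [2].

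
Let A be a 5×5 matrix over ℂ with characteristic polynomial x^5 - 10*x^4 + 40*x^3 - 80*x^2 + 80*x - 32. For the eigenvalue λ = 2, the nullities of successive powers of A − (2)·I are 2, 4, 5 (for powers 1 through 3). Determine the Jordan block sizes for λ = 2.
Block sizes for λ = 2: [3, 2]

From the dimensions of kernels of powers, the number of Jordan blocks of size at least j is d_j − d_{j−1} where d_j = dim ker(N^j) (with d_0 = 0). Computing the differences gives [2, 2, 1].
The number of blocks of size exactly k is (#blocks of size ≥ k) − (#blocks of size ≥ k + 1), so the partition is: 1 block(s) of size 2, 1 block(s) of size 3.
In nonincreasing order the block sizes are [3, 2].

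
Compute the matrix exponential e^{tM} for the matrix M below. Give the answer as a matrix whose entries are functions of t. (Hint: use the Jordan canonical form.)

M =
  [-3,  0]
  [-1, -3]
e^{tM} =
  [exp(-3*t), 0]
  [-t*exp(-3*t), exp(-3*t)]

Strategy: write M = P · J · P⁻¹ where J is a Jordan canonical form, so e^{tM} = P · e^{tJ} · P⁻¹, and e^{tJ} can be computed block-by-block.

M has Jordan form
J =
  [-3,  1]
  [ 0, -3]
(up to reordering of blocks).

Per-block formulas:
  For a 2×2 Jordan block J_2(-3): exp(t · J_2(-3)) = e^(-3t)·(I + t·N), where N is the 2×2 nilpotent shift.

After assembling e^{tJ} and conjugating by P, we get:

e^{tM} =
  [exp(-3*t), 0]
  [-t*exp(-3*t), exp(-3*t)]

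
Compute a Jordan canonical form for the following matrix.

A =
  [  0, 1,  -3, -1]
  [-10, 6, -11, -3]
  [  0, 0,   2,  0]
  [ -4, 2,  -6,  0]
J_3(2) ⊕ J_1(2)

The characteristic polynomial is
  det(x·I − A) = x^4 - 8*x^3 + 24*x^2 - 32*x + 16 = (x - 2)^4

Eigenvalues and multiplicities (the geometric multiplicity of λ is n − rank(A − λI), which equals the number of Jordan blocks for λ):
  λ = 2: algebraic multiplicity = 4, geometric multiplicity = 2

Determining the block sizes for each eigenvalue:
  λ = 2: with am = 4 and gm = 2, the partition is not yet determined (e.g. several partitions of 4 into 2 parts exist). Let N = A − (2)·I. Computing rank(N^1) = 2, rank(N^2) = 1, rank(N^3) = 0; the number of blocks of size ≥ j is rank(N^{j−1}) − rank(N^j), giving [2, 1, 1]. So we have 1 block(s) of size 3, 1 block(s) of size 1 → block sizes [3, 1]

Assembling the blocks gives a Jordan form
J =
  [2, 1, 0, 0]
  [0, 2, 1, 0]
  [0, 0, 2, 0]
  [0, 0, 0, 2]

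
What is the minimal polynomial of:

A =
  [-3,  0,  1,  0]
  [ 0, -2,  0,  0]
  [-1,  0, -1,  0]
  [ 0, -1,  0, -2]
x^2 + 4*x + 4

The characteristic polynomial is χ_A(x) = (x + 2)^4, so the eigenvalues are known. The minimal polynomial is
  m_A(x) = Π_λ (x − λ)^{k_λ}
where k_λ is the size of the *largest* Jordan block for λ (equivalently, the smallest k with (A − λI)^k v = 0 for every generalised eigenvector v of λ).

  λ = -2: largest Jordan block has size 2, contributing (x + 2)^2

So m_A(x) = (x + 2)^2 = x^2 + 4*x + 4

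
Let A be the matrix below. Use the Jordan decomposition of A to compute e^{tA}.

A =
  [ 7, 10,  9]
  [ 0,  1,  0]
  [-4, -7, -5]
e^{tA} =
  [6*t*exp(t) + exp(t), -3*t^2*exp(t)/2 + 10*t*exp(t), 9*t*exp(t)]
  [0, exp(t), 0]
  [-4*t*exp(t), t^2*exp(t) - 7*t*exp(t), -6*t*exp(t) + exp(t)]

Strategy: write A = P · J · P⁻¹ where J is a Jordan canonical form, so e^{tA} = P · e^{tJ} · P⁻¹, and e^{tJ} can be computed block-by-block.

A has Jordan form
J =
  [1, 1, 0]
  [0, 1, 1]
  [0, 0, 1]
(up to reordering of blocks).

Per-block formulas:
  For a 3×3 Jordan block J_3(1): exp(t · J_3(1)) = e^(1t)·(I + t·N + (t^2/2)·N^2), where N is the 3×3 nilpotent shift.

After assembling e^{tJ} and conjugating by P, we get:

e^{tA} =
  [6*t*exp(t) + exp(t), -3*t^2*exp(t)/2 + 10*t*exp(t), 9*t*exp(t)]
  [0, exp(t), 0]
  [-4*t*exp(t), t^2*exp(t) - 7*t*exp(t), -6*t*exp(t) + exp(t)]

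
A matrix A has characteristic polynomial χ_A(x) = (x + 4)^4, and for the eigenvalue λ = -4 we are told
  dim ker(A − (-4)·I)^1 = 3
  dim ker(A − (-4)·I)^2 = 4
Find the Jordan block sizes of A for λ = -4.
Block sizes for λ = -4: [2, 1, 1]

From the dimensions of kernels of powers, the number of Jordan blocks of size at least j is d_j − d_{j−1} where d_j = dim ker(N^j) (with d_0 = 0). Computing the differences gives [3, 1].
The number of blocks of size exactly k is (#blocks of size ≥ k) − (#blocks of size ≥ k + 1), so the partition is: 2 block(s) of size 1, 1 block(s) of size 2.
In nonincreasing order the block sizes are [2, 1, 1].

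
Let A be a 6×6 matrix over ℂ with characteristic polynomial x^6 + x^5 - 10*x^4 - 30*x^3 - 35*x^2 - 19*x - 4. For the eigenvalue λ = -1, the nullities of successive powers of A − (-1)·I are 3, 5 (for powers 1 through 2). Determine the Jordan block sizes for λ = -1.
Block sizes for λ = -1: [2, 2, 1]

From the dimensions of kernels of powers, the number of Jordan blocks of size at least j is d_j − d_{j−1} where d_j = dim ker(N^j) (with d_0 = 0). Computing the differences gives [3, 2].
The number of blocks of size exactly k is (#blocks of size ≥ k) − (#blocks of size ≥ k + 1), so the partition is: 1 block(s) of size 1, 2 block(s) of size 2.
In nonincreasing order the block sizes are [2, 2, 1].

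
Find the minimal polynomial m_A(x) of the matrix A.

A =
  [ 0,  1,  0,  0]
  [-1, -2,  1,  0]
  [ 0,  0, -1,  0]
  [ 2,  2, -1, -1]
x^3 + 3*x^2 + 3*x + 1

The characteristic polynomial is χ_A(x) = (x + 1)^4, so the eigenvalues are known. The minimal polynomial is
  m_A(x) = Π_λ (x − λ)^{k_λ}
where k_λ is the size of the *largest* Jordan block for λ (equivalently, the smallest k with (A − λI)^k v = 0 for every generalised eigenvector v of λ).

  λ = -1: largest Jordan block has size 3, contributing (x + 1)^3

So m_A(x) = (x + 1)^3 = x^3 + 3*x^2 + 3*x + 1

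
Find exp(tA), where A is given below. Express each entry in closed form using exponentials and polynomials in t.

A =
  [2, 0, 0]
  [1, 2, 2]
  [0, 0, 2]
e^{tA} =
  [exp(2*t), 0, 0]
  [t*exp(2*t), exp(2*t), 2*t*exp(2*t)]
  [0, 0, exp(2*t)]

Strategy: write A = P · J · P⁻¹ where J is a Jordan canonical form, so e^{tA} = P · e^{tJ} · P⁻¹, and e^{tJ} can be computed block-by-block.

A has Jordan form
J =
  [2, 1, 0]
  [0, 2, 0]
  [0, 0, 2]
(up to reordering of blocks).

Per-block formulas:
  For a 1×1 block at λ = 2: exp(t · [2]) = [e^(2t)].
  For a 2×2 Jordan block J_2(2): exp(t · J_2(2)) = e^(2t)·(I + t·N), where N is the 2×2 nilpotent shift.

After assembling e^{tJ} and conjugating by P, we get:

e^{tA} =
  [exp(2*t), 0, 0]
  [t*exp(2*t), exp(2*t), 2*t*exp(2*t)]
  [0, 0, exp(2*t)]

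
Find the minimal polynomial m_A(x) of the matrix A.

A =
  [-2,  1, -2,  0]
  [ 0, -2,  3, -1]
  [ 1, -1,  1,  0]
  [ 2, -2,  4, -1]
x^3 + 3*x^2 + 3*x + 1

The characteristic polynomial is χ_A(x) = (x + 1)^4, so the eigenvalues are known. The minimal polynomial is
  m_A(x) = Π_λ (x − λ)^{k_λ}
where k_λ is the size of the *largest* Jordan block for λ (equivalently, the smallest k with (A − λI)^k v = 0 for every generalised eigenvector v of λ).

  λ = -1: largest Jordan block has size 3, contributing (x + 1)^3

So m_A(x) = (x + 1)^3 = x^3 + 3*x^2 + 3*x + 1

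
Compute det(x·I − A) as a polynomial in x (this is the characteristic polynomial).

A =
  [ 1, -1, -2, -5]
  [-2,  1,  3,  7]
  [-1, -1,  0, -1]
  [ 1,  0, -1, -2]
x^4

Expanding det(x·I − A) (e.g. by cofactor expansion or by noting that A is similar to its Jordan form J, which has the same characteristic polynomial as A) gives
  χ_A(x) = x^4
which factors as x^4. The eigenvalues (with algebraic multiplicities) are λ = 0 with multiplicity 4.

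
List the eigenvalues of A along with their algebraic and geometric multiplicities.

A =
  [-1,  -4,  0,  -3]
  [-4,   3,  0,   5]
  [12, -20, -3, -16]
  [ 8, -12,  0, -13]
λ = -5: alg = 1, geom = 1; λ = -3: alg = 3, geom = 2

Step 1 — factor the characteristic polynomial to read off the algebraic multiplicities:
  χ_A(x) = (x + 3)^3*(x + 5)

Step 2 — compute geometric multiplicities via the rank-nullity identity g(λ) = n − rank(A − λI):
  rank(A − (-5)·I) = 3, so dim ker(A − (-5)·I) = n − 3 = 1
  rank(A − (-3)·I) = 2, so dim ker(A − (-3)·I) = n − 2 = 2

Summary:
  λ = -5: algebraic multiplicity = 1, geometric multiplicity = 1
  λ = -3: algebraic multiplicity = 3, geometric multiplicity = 2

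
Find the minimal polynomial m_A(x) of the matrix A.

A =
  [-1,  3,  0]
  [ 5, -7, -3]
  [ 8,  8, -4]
x^3 + 12*x^2 + 48*x + 64

The characteristic polynomial is χ_A(x) = (x + 4)^3, so the eigenvalues are known. The minimal polynomial is
  m_A(x) = Π_λ (x − λ)^{k_λ}
where k_λ is the size of the *largest* Jordan block for λ (equivalently, the smallest k with (A − λI)^k v = 0 for every generalised eigenvector v of λ).

  λ = -4: largest Jordan block has size 3, contributing (x + 4)^3

So m_A(x) = (x + 4)^3 = x^3 + 12*x^2 + 48*x + 64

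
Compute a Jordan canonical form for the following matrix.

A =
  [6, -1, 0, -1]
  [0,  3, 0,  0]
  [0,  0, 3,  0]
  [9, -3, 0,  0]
J_2(3) ⊕ J_1(3) ⊕ J_1(3)

The characteristic polynomial is
  det(x·I − A) = x^4 - 12*x^3 + 54*x^2 - 108*x + 81 = (x - 3)^4

Eigenvalues and multiplicities (the geometric multiplicity of λ is n − rank(A − λI), which equals the number of Jordan blocks for λ):
  λ = 3: algebraic multiplicity = 4, geometric multiplicity = 3

Determining the block sizes for each eigenvalue:
  λ = 3: 3 blocks summing to 4 forces exactly one block of size 2 and the rest size 1 → block sizes [2, 1, 1]

Assembling the blocks gives a Jordan form
J =
  [3, 1, 0, 0]
  [0, 3, 0, 0]
  [0, 0, 3, 0]
  [0, 0, 0, 3]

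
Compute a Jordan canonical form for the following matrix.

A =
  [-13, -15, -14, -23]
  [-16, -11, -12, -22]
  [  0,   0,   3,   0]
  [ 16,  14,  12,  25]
J_1(-5) ⊕ J_2(3) ⊕ J_1(3)

The characteristic polynomial is
  det(x·I − A) = x^4 - 4*x^3 - 18*x^2 + 108*x - 135 = (x - 3)^3*(x + 5)

Eigenvalues and multiplicities (the geometric multiplicity of λ is n − rank(A − λI), which equals the number of Jordan blocks for λ):
  λ = -5: algebraic multiplicity = 1, geometric multiplicity = 1
  λ = 3: algebraic multiplicity = 3, geometric multiplicity = 2

Determining the block sizes for each eigenvalue:
  λ = -5: one block (gm = 1), so the single block has size am = 1 → block sizes [1]
  λ = 3: 2 blocks summing to 3 forces exactly one block of size 2 and the rest size 1 → block sizes [2, 1]

Assembling the blocks gives a Jordan form
J =
  [-5, 0, 0, 0]
  [ 0, 3, 1, 0]
  [ 0, 0, 3, 0]
  [ 0, 0, 0, 3]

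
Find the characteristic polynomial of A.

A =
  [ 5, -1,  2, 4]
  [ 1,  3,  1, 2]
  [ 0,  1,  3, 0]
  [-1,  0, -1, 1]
x^4 - 12*x^3 + 54*x^2 - 108*x + 81

Expanding det(x·I − A) (e.g. by cofactor expansion or by noting that A is similar to its Jordan form J, which has the same characteristic polynomial as A) gives
  χ_A(x) = x^4 - 12*x^3 + 54*x^2 - 108*x + 81
which factors as (x - 3)^4. The eigenvalues (with algebraic multiplicities) are λ = 3 with multiplicity 4.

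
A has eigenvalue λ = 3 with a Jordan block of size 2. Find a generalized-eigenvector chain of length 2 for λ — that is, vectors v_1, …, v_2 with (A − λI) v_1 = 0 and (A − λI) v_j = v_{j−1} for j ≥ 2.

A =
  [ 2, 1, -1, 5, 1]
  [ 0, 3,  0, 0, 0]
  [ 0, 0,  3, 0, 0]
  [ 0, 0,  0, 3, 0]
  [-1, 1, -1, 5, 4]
A Jordan chain for λ = 3 of length 2:
v_1 = (-1, 0, 0, 0, -1)ᵀ
v_2 = (1, 0, 0, 0, 0)ᵀ

Let N = A − (3)·I. We want v_2 with N^2 v_2 = 0 but N^1 v_2 ≠ 0; then v_{j-1} := N · v_j for j = 2, …, 2.

Pick v_2 = (1, 0, 0, 0, 0)ᵀ.
Then v_1 = N · v_2 = (-1, 0, 0, 0, -1)ᵀ.

Sanity check: (A − (3)·I) v_1 = (0, 0, 0, 0, 0)ᵀ = 0. ✓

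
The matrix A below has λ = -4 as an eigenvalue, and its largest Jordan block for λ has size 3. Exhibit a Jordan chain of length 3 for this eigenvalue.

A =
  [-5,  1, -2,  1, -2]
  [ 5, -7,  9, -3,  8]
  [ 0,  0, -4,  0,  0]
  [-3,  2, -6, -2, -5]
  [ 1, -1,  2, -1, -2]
A Jordan chain for λ = -4 of length 3:
v_1 = (1, -3, 0, 2, -1)ᵀ
v_2 = (-1, 5, 0, -3, 1)ᵀ
v_3 = (1, 0, 0, 0, 0)ᵀ

Let N = A − (-4)·I. We want v_3 with N^3 v_3 = 0 but N^2 v_3 ≠ 0; then v_{j-1} := N · v_j for j = 3, …, 2.

Pick v_3 = (1, 0, 0, 0, 0)ᵀ.
Then v_2 = N · v_3 = (-1, 5, 0, -3, 1)ᵀ.
Then v_1 = N · v_2 = (1, -3, 0, 2, -1)ᵀ.

Sanity check: (A − (-4)·I) v_1 = (0, 0, 0, 0, 0)ᵀ = 0. ✓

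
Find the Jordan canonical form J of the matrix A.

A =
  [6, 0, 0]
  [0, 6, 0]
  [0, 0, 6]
J_1(6) ⊕ J_1(6) ⊕ J_1(6)

The characteristic polynomial is
  det(x·I − A) = x^3 - 18*x^2 + 108*x - 216 = (x - 6)^3

Eigenvalues and multiplicities (the geometric multiplicity of λ is n − rank(A − λI), which equals the number of Jordan blocks for λ):
  λ = 6: algebraic multiplicity = 3, geometric multiplicity = 3

Determining the block sizes for each eigenvalue:
  λ = 6: gm = am = 3, so every block has size 1 → block sizes [1, 1, 1]

Assembling the blocks gives a Jordan form
J =
  [6, 0, 0]
  [0, 6, 0]
  [0, 0, 6]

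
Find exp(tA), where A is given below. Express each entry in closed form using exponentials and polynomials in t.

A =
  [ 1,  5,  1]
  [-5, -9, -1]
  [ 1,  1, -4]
e^{tA} =
  [t^2*exp(-4*t)/2 + 5*t*exp(-4*t) + exp(-4*t), t^2*exp(-4*t)/2 + 5*t*exp(-4*t), t*exp(-4*t)]
  [-t^2*exp(-4*t)/2 - 5*t*exp(-4*t), -t^2*exp(-4*t)/2 - 5*t*exp(-4*t) + exp(-4*t), -t*exp(-4*t)]
  [t*exp(-4*t), t*exp(-4*t), exp(-4*t)]

Strategy: write A = P · J · P⁻¹ where J is a Jordan canonical form, so e^{tA} = P · e^{tJ} · P⁻¹, and e^{tJ} can be computed block-by-block.

A has Jordan form
J =
  [-4,  1,  0]
  [ 0, -4,  1]
  [ 0,  0, -4]
(up to reordering of blocks).

Per-block formulas:
  For a 3×3 Jordan block J_3(-4): exp(t · J_3(-4)) = e^(-4t)·(I + t·N + (t^2/2)·N^2), where N is the 3×3 nilpotent shift.

After assembling e^{tJ} and conjugating by P, we get:

e^{tA} =
  [t^2*exp(-4*t)/2 + 5*t*exp(-4*t) + exp(-4*t), t^2*exp(-4*t)/2 + 5*t*exp(-4*t), t*exp(-4*t)]
  [-t^2*exp(-4*t)/2 - 5*t*exp(-4*t), -t^2*exp(-4*t)/2 - 5*t*exp(-4*t) + exp(-4*t), -t*exp(-4*t)]
  [t*exp(-4*t), t*exp(-4*t), exp(-4*t)]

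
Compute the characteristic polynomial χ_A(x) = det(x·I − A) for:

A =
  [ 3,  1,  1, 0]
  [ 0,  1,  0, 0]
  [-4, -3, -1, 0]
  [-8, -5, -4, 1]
x^4 - 4*x^3 + 6*x^2 - 4*x + 1

Expanding det(x·I − A) (e.g. by cofactor expansion or by noting that A is similar to its Jordan form J, which has the same characteristic polynomial as A) gives
  χ_A(x) = x^4 - 4*x^3 + 6*x^2 - 4*x + 1
which factors as (x - 1)^4. The eigenvalues (with algebraic multiplicities) are λ = 1 with multiplicity 4.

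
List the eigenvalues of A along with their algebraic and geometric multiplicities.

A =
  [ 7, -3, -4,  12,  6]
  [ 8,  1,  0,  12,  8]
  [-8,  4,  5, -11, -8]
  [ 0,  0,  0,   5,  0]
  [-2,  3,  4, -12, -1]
λ = 1: alg = 2, geom = 1; λ = 5: alg = 3, geom = 2

Step 1 — factor the characteristic polynomial to read off the algebraic multiplicities:
  χ_A(x) = (x - 5)^3*(x - 1)^2

Step 2 — compute geometric multiplicities via the rank-nullity identity g(λ) = n − rank(A − λI):
  rank(A − (1)·I) = 4, so dim ker(A − (1)·I) = n − 4 = 1
  rank(A − (5)·I) = 3, so dim ker(A − (5)·I) = n − 3 = 2

Summary:
  λ = 1: algebraic multiplicity = 2, geometric multiplicity = 1
  λ = 5: algebraic multiplicity = 3, geometric multiplicity = 2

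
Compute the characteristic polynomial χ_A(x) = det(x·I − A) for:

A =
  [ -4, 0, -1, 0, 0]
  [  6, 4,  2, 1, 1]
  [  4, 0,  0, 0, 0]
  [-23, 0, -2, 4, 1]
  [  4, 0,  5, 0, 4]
x^5 - 8*x^4 + 4*x^3 + 80*x^2 - 64*x - 256

Expanding det(x·I − A) (e.g. by cofactor expansion or by noting that A is similar to its Jordan form J, which has the same characteristic polynomial as A) gives
  χ_A(x) = x^5 - 8*x^4 + 4*x^3 + 80*x^2 - 64*x - 256
which factors as (x - 4)^3*(x + 2)^2. The eigenvalues (with algebraic multiplicities) are λ = -2 with multiplicity 2, λ = 4 with multiplicity 3.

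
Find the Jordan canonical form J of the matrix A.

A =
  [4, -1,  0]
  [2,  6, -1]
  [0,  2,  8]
J_3(6)

The characteristic polynomial is
  det(x·I − A) = x^3 - 18*x^2 + 108*x - 216 = (x - 6)^3

Eigenvalues and multiplicities (the geometric multiplicity of λ is n − rank(A − λI), which equals the number of Jordan blocks for λ):
  λ = 6: algebraic multiplicity = 3, geometric multiplicity = 1

Determining the block sizes for each eigenvalue:
  λ = 6: one block (gm = 1), so the single block has size am = 3 → block sizes [3]

Assembling the blocks gives a Jordan form
J =
  [6, 1, 0]
  [0, 6, 1]
  [0, 0, 6]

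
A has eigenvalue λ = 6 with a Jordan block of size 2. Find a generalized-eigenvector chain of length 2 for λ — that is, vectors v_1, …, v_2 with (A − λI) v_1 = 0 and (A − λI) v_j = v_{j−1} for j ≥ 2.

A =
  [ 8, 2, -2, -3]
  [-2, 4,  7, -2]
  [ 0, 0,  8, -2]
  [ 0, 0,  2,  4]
A Jordan chain for λ = 6 of length 2:
v_1 = (2, -2, 0, 0)ᵀ
v_2 = (1, 0, 0, 0)ᵀ

Let N = A − (6)·I. We want v_2 with N^2 v_2 = 0 but N^1 v_2 ≠ 0; then v_{j-1} := N · v_j for j = 2, …, 2.

Pick v_2 = (1, 0, 0, 0)ᵀ.
Then v_1 = N · v_2 = (2, -2, 0, 0)ᵀ.

Sanity check: (A − (6)·I) v_1 = (0, 0, 0, 0)ᵀ = 0. ✓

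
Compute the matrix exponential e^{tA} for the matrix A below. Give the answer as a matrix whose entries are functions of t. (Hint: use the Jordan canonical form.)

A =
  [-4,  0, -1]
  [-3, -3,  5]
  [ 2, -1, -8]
e^{tA} =
  [-t^2*exp(-5*t)/2 + t*exp(-5*t) + exp(-5*t), t^2*exp(-5*t)/2, t^2*exp(-5*t) - t*exp(-5*t)]
  [t^2*exp(-5*t)/2 - 3*t*exp(-5*t), -t^2*exp(-5*t)/2 + 2*t*exp(-5*t) + exp(-5*t), -t^2*exp(-5*t) + 5*t*exp(-5*t)]
  [-t^2*exp(-5*t)/2 + 2*t*exp(-5*t), t^2*exp(-5*t)/2 - t*exp(-5*t), t^2*exp(-5*t) - 3*t*exp(-5*t) + exp(-5*t)]

Strategy: write A = P · J · P⁻¹ where J is a Jordan canonical form, so e^{tA} = P · e^{tJ} · P⁻¹, and e^{tJ} can be computed block-by-block.

A has Jordan form
J =
  [-5,  1,  0]
  [ 0, -5,  1]
  [ 0,  0, -5]
(up to reordering of blocks).

Per-block formulas:
  For a 3×3 Jordan block J_3(-5): exp(t · J_3(-5)) = e^(-5t)·(I + t·N + (t^2/2)·N^2), where N is the 3×3 nilpotent shift.

After assembling e^{tJ} and conjugating by P, we get:

e^{tA} =
  [-t^2*exp(-5*t)/2 + t*exp(-5*t) + exp(-5*t), t^2*exp(-5*t)/2, t^2*exp(-5*t) - t*exp(-5*t)]
  [t^2*exp(-5*t)/2 - 3*t*exp(-5*t), -t^2*exp(-5*t)/2 + 2*t*exp(-5*t) + exp(-5*t), -t^2*exp(-5*t) + 5*t*exp(-5*t)]
  [-t^2*exp(-5*t)/2 + 2*t*exp(-5*t), t^2*exp(-5*t)/2 - t*exp(-5*t), t^2*exp(-5*t) - 3*t*exp(-5*t) + exp(-5*t)]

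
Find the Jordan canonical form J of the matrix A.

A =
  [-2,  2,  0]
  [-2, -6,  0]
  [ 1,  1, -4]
J_2(-4) ⊕ J_1(-4)

The characteristic polynomial is
  det(x·I − A) = x^3 + 12*x^2 + 48*x + 64 = (x + 4)^3

Eigenvalues and multiplicities (the geometric multiplicity of λ is n − rank(A − λI), which equals the number of Jordan blocks for λ):
  λ = -4: algebraic multiplicity = 3, geometric multiplicity = 2

Determining the block sizes for each eigenvalue:
  λ = -4: 2 blocks summing to 3 forces exactly one block of size 2 and the rest size 1 → block sizes [2, 1]

Assembling the blocks gives a Jordan form
J =
  [-4,  1,  0]
  [ 0, -4,  0]
  [ 0,  0, -4]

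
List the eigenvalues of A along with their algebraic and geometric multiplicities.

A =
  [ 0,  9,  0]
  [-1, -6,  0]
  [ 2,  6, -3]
λ = -3: alg = 3, geom = 2

Step 1 — factor the characteristic polynomial to read off the algebraic multiplicities:
  χ_A(x) = (x + 3)^3

Step 2 — compute geometric multiplicities via the rank-nullity identity g(λ) = n − rank(A − λI):
  rank(A − (-3)·I) = 1, so dim ker(A − (-3)·I) = n − 1 = 2

Summary:
  λ = -3: algebraic multiplicity = 3, geometric multiplicity = 2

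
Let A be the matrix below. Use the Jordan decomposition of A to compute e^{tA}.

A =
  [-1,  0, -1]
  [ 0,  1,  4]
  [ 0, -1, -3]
e^{tA} =
  [exp(-t), t^2*exp(-t)/2, t^2*exp(-t) - t*exp(-t)]
  [0, 2*t*exp(-t) + exp(-t), 4*t*exp(-t)]
  [0, -t*exp(-t), -2*t*exp(-t) + exp(-t)]

Strategy: write A = P · J · P⁻¹ where J is a Jordan canonical form, so e^{tA} = P · e^{tJ} · P⁻¹, and e^{tJ} can be computed block-by-block.

A has Jordan form
J =
  [-1,  1,  0]
  [ 0, -1,  1]
  [ 0,  0, -1]
(up to reordering of blocks).

Per-block formulas:
  For a 3×3 Jordan block J_3(-1): exp(t · J_3(-1)) = e^(-1t)·(I + t·N + (t^2/2)·N^2), where N is the 3×3 nilpotent shift.

After assembling e^{tJ} and conjugating by P, we get:

e^{tA} =
  [exp(-t), t^2*exp(-t)/2, t^2*exp(-t) - t*exp(-t)]
  [0, 2*t*exp(-t) + exp(-t), 4*t*exp(-t)]
  [0, -t*exp(-t), -2*t*exp(-t) + exp(-t)]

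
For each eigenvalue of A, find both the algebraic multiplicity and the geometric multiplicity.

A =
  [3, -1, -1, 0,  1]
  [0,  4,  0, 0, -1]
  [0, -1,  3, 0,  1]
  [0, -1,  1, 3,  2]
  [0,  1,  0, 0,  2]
λ = 3: alg = 5, geom = 2

Step 1 — factor the characteristic polynomial to read off the algebraic multiplicities:
  χ_A(x) = (x - 3)^5

Step 2 — compute geometric multiplicities via the rank-nullity identity g(λ) = n − rank(A − λI):
  rank(A − (3)·I) = 3, so dim ker(A − (3)·I) = n − 3 = 2

Summary:
  λ = 3: algebraic multiplicity = 5, geometric multiplicity = 2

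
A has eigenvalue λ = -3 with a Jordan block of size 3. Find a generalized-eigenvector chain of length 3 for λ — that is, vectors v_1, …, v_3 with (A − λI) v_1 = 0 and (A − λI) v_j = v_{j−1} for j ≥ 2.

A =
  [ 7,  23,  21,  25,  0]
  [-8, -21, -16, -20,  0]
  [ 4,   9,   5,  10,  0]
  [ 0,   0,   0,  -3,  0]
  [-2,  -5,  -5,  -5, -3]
A Jordan chain for λ = -3 of length 3:
v_1 = (5, -4, 2, 0, -1)ᵀ
v_2 = (23, -18, 9, 0, -5)ᵀ
v_3 = (0, 1, 0, 0, 0)ᵀ

Let N = A − (-3)·I. We want v_3 with N^3 v_3 = 0 but N^2 v_3 ≠ 0; then v_{j-1} := N · v_j for j = 3, …, 2.

Pick v_3 = (0, 1, 0, 0, 0)ᵀ.
Then v_2 = N · v_3 = (23, -18, 9, 0, -5)ᵀ.
Then v_1 = N · v_2 = (5, -4, 2, 0, -1)ᵀ.

Sanity check: (A − (-3)·I) v_1 = (0, 0, 0, 0, 0)ᵀ = 0. ✓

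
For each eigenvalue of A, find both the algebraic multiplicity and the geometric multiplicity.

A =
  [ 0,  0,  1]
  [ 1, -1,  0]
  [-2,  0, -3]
λ = -2: alg = 1, geom = 1; λ = -1: alg = 2, geom = 1

Step 1 — factor the characteristic polynomial to read off the algebraic multiplicities:
  χ_A(x) = (x + 1)^2*(x + 2)

Step 2 — compute geometric multiplicities via the rank-nullity identity g(λ) = n − rank(A − λI):
  rank(A − (-2)·I) = 2, so dim ker(A − (-2)·I) = n − 2 = 1
  rank(A − (-1)·I) = 2, so dim ker(A − (-1)·I) = n − 2 = 1

Summary:
  λ = -2: algebraic multiplicity = 1, geometric multiplicity = 1
  λ = -1: algebraic multiplicity = 2, geometric multiplicity = 1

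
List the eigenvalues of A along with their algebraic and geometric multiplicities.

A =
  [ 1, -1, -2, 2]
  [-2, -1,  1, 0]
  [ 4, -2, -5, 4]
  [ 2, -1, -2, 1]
λ = -1: alg = 4, geom = 2

Step 1 — factor the characteristic polynomial to read off the algebraic multiplicities:
  χ_A(x) = (x + 1)^4

Step 2 — compute geometric multiplicities via the rank-nullity identity g(λ) = n − rank(A − λI):
  rank(A − (-1)·I) = 2, so dim ker(A − (-1)·I) = n − 2 = 2

Summary:
  λ = -1: algebraic multiplicity = 4, geometric multiplicity = 2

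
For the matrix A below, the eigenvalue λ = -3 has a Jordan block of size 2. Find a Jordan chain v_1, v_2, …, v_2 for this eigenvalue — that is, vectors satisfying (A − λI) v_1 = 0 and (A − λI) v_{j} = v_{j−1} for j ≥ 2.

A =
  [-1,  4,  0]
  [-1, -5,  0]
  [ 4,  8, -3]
A Jordan chain for λ = -3 of length 2:
v_1 = (2, -1, 4)ᵀ
v_2 = (1, 0, 0)ᵀ

Let N = A − (-3)·I. We want v_2 with N^2 v_2 = 0 but N^1 v_2 ≠ 0; then v_{j-1} := N · v_j for j = 2, …, 2.

Pick v_2 = (1, 0, 0)ᵀ.
Then v_1 = N · v_2 = (2, -1, 4)ᵀ.

Sanity check: (A − (-3)·I) v_1 = (0, 0, 0)ᵀ = 0. ✓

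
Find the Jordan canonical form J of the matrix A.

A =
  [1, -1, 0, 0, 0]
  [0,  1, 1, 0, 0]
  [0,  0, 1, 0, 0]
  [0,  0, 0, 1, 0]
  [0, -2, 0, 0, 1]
J_3(1) ⊕ J_1(1) ⊕ J_1(1)

The characteristic polynomial is
  det(x·I − A) = x^5 - 5*x^4 + 10*x^3 - 10*x^2 + 5*x - 1 = (x - 1)^5

Eigenvalues and multiplicities (the geometric multiplicity of λ is n − rank(A − λI), which equals the number of Jordan blocks for λ):
  λ = 1: algebraic multiplicity = 5, geometric multiplicity = 3

Determining the block sizes for each eigenvalue:
  λ = 1: with am = 5 and gm = 3, the partition is not yet determined (e.g. several partitions of 5 into 3 parts exist). Let N = A − (1)·I. Computing rank(N^1) = 2, rank(N^2) = 1, rank(N^3) = 0; the number of blocks of size ≥ j is rank(N^{j−1}) − rank(N^j), giving [3, 1, 1]. So we have 1 block(s) of size 3, 2 block(s) of size 1 → block sizes [3, 1, 1]

Assembling the blocks gives a Jordan form
J =
  [1, 1, 0, 0, 0]
  [0, 1, 1, 0, 0]
  [0, 0, 1, 0, 0]
  [0, 0, 0, 1, 0]
  [0, 0, 0, 0, 1]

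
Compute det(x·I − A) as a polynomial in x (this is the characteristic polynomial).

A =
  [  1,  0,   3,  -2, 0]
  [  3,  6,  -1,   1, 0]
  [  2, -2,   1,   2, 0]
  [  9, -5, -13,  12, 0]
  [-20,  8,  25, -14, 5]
x^5 - 25*x^4 + 250*x^3 - 1250*x^2 + 3125*x - 3125

Expanding det(x·I − A) (e.g. by cofactor expansion or by noting that A is similar to its Jordan form J, which has the same characteristic polynomial as A) gives
  χ_A(x) = x^5 - 25*x^4 + 250*x^3 - 1250*x^2 + 3125*x - 3125
which factors as (x - 5)^5. The eigenvalues (with algebraic multiplicities) are λ = 5 with multiplicity 5.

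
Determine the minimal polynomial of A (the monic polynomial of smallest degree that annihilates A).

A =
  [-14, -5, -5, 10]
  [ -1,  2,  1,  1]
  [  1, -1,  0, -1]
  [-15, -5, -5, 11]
x^3 + 2*x^2 - 7*x + 4

The characteristic polynomial is χ_A(x) = (x - 1)^3*(x + 4), so the eigenvalues are known. The minimal polynomial is
  m_A(x) = Π_λ (x − λ)^{k_λ}
where k_λ is the size of the *largest* Jordan block for λ (equivalently, the smallest k with (A − λI)^k v = 0 for every generalised eigenvector v of λ).

  λ = -4: largest Jordan block has size 1, contributing (x + 4)
  λ = 1: largest Jordan block has size 2, contributing (x − 1)^2

So m_A(x) = (x - 1)^2*(x + 4) = x^3 + 2*x^2 - 7*x + 4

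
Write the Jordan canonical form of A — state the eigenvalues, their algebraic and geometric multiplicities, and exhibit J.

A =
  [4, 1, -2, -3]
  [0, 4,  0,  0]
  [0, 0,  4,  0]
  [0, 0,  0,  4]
J_2(4) ⊕ J_1(4) ⊕ J_1(4)

The characteristic polynomial is
  det(x·I − A) = x^4 - 16*x^3 + 96*x^2 - 256*x + 256 = (x - 4)^4

Eigenvalues and multiplicities (the geometric multiplicity of λ is n − rank(A − λI), which equals the number of Jordan blocks for λ):
  λ = 4: algebraic multiplicity = 4, geometric multiplicity = 3

Determining the block sizes for each eigenvalue:
  λ = 4: 3 blocks summing to 4 forces exactly one block of size 2 and the rest size 1 → block sizes [2, 1, 1]

Assembling the blocks gives a Jordan form
J =
  [4, 1, 0, 0]
  [0, 4, 0, 0]
  [0, 0, 4, 0]
  [0, 0, 0, 4]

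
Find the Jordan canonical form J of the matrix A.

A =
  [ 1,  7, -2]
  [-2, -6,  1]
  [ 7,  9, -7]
J_3(-4)

The characteristic polynomial is
  det(x·I − A) = x^3 + 12*x^2 + 48*x + 64 = (x + 4)^3

Eigenvalues and multiplicities (the geometric multiplicity of λ is n − rank(A − λI), which equals the number of Jordan blocks for λ):
  λ = -4: algebraic multiplicity = 3, geometric multiplicity = 1

Determining the block sizes for each eigenvalue:
  λ = -4: one block (gm = 1), so the single block has size am = 3 → block sizes [3]

Assembling the blocks gives a Jordan form
J =
  [-4,  1,  0]
  [ 0, -4,  1]
  [ 0,  0, -4]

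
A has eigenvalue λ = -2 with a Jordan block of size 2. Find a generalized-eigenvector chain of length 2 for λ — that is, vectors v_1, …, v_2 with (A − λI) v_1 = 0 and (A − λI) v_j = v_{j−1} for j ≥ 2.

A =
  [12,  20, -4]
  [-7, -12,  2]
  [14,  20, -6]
A Jordan chain for λ = -2 of length 2:
v_1 = (14, -7, 14)ᵀ
v_2 = (1, 0, 0)ᵀ

Let N = A − (-2)·I. We want v_2 with N^2 v_2 = 0 but N^1 v_2 ≠ 0; then v_{j-1} := N · v_j for j = 2, …, 2.

Pick v_2 = (1, 0, 0)ᵀ.
Then v_1 = N · v_2 = (14, -7, 14)ᵀ.

Sanity check: (A − (-2)·I) v_1 = (0, 0, 0)ᵀ = 0. ✓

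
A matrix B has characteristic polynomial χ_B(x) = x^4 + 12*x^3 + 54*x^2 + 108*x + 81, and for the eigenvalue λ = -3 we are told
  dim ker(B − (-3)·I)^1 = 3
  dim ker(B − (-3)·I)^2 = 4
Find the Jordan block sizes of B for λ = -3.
Block sizes for λ = -3: [2, 1, 1]

From the dimensions of kernels of powers, the number of Jordan blocks of size at least j is d_j − d_{j−1} where d_j = dim ker(N^j) (with d_0 = 0). Computing the differences gives [3, 1].
The number of blocks of size exactly k is (#blocks of size ≥ k) − (#blocks of size ≥ k + 1), so the partition is: 2 block(s) of size 1, 1 block(s) of size 2.
In nonincreasing order the block sizes are [2, 1, 1].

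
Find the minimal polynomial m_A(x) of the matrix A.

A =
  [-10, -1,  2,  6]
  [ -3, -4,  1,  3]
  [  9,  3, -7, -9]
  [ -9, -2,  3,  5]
x^3 + 12*x^2 + 48*x + 64

The characteristic polynomial is χ_A(x) = (x + 4)^4, so the eigenvalues are known. The minimal polynomial is
  m_A(x) = Π_λ (x − λ)^{k_λ}
where k_λ is the size of the *largest* Jordan block for λ (equivalently, the smallest k with (A − λI)^k v = 0 for every generalised eigenvector v of λ).

  λ = -4: largest Jordan block has size 3, contributing (x + 4)^3

So m_A(x) = (x + 4)^3 = x^3 + 12*x^2 + 48*x + 64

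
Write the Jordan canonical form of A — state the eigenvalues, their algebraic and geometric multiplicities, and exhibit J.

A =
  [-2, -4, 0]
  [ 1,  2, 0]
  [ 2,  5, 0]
J_3(0)

The characteristic polynomial is
  det(x·I − A) = x^3

Eigenvalues and multiplicities (the geometric multiplicity of λ is n − rank(A − λI), which equals the number of Jordan blocks for λ):
  λ = 0: algebraic multiplicity = 3, geometric multiplicity = 1

Determining the block sizes for each eigenvalue:
  λ = 0: one block (gm = 1), so the single block has size am = 3 → block sizes [3]

Assembling the blocks gives a Jordan form
J =
  [0, 1, 0]
  [0, 0, 1]
  [0, 0, 0]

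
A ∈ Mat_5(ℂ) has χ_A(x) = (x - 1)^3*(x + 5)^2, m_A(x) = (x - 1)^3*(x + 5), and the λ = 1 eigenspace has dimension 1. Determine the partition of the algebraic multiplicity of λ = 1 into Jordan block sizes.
Block sizes for λ = 1: [3]

Step 1 — from the characteristic polynomial, algebraic multiplicity of λ = 1 is 3. From dim ker(A − (1)·I) = 1, there are exactly 1 Jordan blocks for λ = 1.
Step 2 — from the minimal polynomial, the factor (x − 1)^3 tells us the largest block for λ = 1 has size 3.
Step 3 — with total size 3, 1 blocks, and largest block 3, the block sizes (in nonincreasing order) are [3].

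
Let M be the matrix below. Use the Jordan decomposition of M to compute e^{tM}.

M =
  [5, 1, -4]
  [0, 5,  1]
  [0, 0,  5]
e^{tM} =
  [exp(5*t), t*exp(5*t), t^2*exp(5*t)/2 - 4*t*exp(5*t)]
  [0, exp(5*t), t*exp(5*t)]
  [0, 0, exp(5*t)]

Strategy: write M = P · J · P⁻¹ where J is a Jordan canonical form, so e^{tM} = P · e^{tJ} · P⁻¹, and e^{tJ} can be computed block-by-block.

M has Jordan form
J =
  [5, 1, 0]
  [0, 5, 1]
  [0, 0, 5]
(up to reordering of blocks).

Per-block formulas:
  For a 3×3 Jordan block J_3(5): exp(t · J_3(5)) = e^(5t)·(I + t·N + (t^2/2)·N^2), where N is the 3×3 nilpotent shift.

After assembling e^{tJ} and conjugating by P, we get:

e^{tM} =
  [exp(5*t), t*exp(5*t), t^2*exp(5*t)/2 - 4*t*exp(5*t)]
  [0, exp(5*t), t*exp(5*t)]
  [0, 0, exp(5*t)]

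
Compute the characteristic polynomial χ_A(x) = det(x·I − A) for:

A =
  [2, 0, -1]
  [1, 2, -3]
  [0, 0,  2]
x^3 - 6*x^2 + 12*x - 8

Expanding det(x·I − A) (e.g. by cofactor expansion or by noting that A is similar to its Jordan form J, which has the same characteristic polynomial as A) gives
  χ_A(x) = x^3 - 6*x^2 + 12*x - 8
which factors as (x - 2)^3. The eigenvalues (with algebraic multiplicities) are λ = 2 with multiplicity 3.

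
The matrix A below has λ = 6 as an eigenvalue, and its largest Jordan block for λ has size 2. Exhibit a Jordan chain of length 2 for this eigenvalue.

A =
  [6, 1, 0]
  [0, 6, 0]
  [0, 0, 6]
A Jordan chain for λ = 6 of length 2:
v_1 = (1, 0, 0)ᵀ
v_2 = (0, 1, 0)ᵀ

Let N = A − (6)·I. We want v_2 with N^2 v_2 = 0 but N^1 v_2 ≠ 0; then v_{j-1} := N · v_j for j = 2, …, 2.

Pick v_2 = (0, 1, 0)ᵀ.
Then v_1 = N · v_2 = (1, 0, 0)ᵀ.

Sanity check: (A − (6)·I) v_1 = (0, 0, 0)ᵀ = 0. ✓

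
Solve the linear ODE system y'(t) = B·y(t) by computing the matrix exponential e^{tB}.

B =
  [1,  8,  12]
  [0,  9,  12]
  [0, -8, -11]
e^{tB} =
  [exp(t), 2*exp(t) - 2*exp(-3*t), 3*exp(t) - 3*exp(-3*t)]
  [0, 3*exp(t) - 2*exp(-3*t), 3*exp(t) - 3*exp(-3*t)]
  [0, -2*exp(t) + 2*exp(-3*t), -2*exp(t) + 3*exp(-3*t)]

Strategy: write B = P · J · P⁻¹ where J is a Jordan canonical form, so e^{tB} = P · e^{tJ} · P⁻¹, and e^{tJ} can be computed block-by-block.

B has Jordan form
J =
  [-3, 0, 0]
  [ 0, 1, 0]
  [ 0, 0, 1]
(up to reordering of blocks).

Per-block formulas:
  For a 1×1 block at λ = -3: exp(t · [-3]) = [e^(-3t)].
  For a 1×1 block at λ = 1: exp(t · [1]) = [e^(1t)].

After assembling e^{tJ} and conjugating by P, we get:

e^{tB} =
  [exp(t), 2*exp(t) - 2*exp(-3*t), 3*exp(t) - 3*exp(-3*t)]
  [0, 3*exp(t) - 2*exp(-3*t), 3*exp(t) - 3*exp(-3*t)]
  [0, -2*exp(t) + 2*exp(-3*t), -2*exp(t) + 3*exp(-3*t)]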